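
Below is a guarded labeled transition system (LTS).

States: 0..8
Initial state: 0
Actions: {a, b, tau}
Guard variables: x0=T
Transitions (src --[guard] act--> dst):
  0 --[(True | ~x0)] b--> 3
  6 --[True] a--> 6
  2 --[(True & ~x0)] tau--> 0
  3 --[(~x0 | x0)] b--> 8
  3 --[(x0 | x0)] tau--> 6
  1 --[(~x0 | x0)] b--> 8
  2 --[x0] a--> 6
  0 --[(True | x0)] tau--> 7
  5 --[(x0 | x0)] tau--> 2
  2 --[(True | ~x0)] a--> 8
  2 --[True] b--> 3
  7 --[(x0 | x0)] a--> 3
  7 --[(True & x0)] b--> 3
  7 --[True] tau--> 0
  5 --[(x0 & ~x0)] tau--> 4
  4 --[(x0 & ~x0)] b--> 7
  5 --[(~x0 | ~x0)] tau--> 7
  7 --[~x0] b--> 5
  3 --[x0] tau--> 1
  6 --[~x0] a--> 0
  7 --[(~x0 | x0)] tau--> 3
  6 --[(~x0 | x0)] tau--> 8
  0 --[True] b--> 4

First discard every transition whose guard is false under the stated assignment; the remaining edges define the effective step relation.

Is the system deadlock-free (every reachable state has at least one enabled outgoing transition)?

Answer: DEADLOCK at state 4

Analysis:
Reachable = {0,1,3,4,6,7,8}
  0: b→3  b→4  tau→7  [3 exit(s)]
  1: b→8  [1 exit(s)]
  3: b→8  tau→1  tau→6  [3 exit(s)]
  4: ∅  [deadlock]
  6: a→6  tau→8  [2 exit(s)]
  7: a→3  b→3  tau→0  tau→3  [4 exit(s)]
  8: ∅  [deadlock]
witness 4: b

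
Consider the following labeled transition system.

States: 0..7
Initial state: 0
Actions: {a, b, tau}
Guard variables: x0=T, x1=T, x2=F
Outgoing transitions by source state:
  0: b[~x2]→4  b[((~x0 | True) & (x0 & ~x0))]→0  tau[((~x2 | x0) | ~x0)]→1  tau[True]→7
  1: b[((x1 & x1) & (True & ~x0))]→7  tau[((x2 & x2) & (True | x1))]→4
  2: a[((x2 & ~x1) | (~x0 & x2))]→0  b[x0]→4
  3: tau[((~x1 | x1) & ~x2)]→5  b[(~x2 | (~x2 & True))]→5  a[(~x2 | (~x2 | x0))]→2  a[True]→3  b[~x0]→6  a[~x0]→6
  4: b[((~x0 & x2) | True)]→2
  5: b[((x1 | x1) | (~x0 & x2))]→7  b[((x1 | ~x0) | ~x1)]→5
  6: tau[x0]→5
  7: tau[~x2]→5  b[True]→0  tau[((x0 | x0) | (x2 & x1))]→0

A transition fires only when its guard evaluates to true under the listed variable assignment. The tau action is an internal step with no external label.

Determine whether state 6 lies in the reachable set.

Guard filter leaves 15 enabled edge(s).
depth 0: {0}
depth 1: {1,4,7}  now seen {0,1,4,7}
depth 2: {2,5}  now seen {0,1,2,4,5,7}
R = {0,1,2,4,5,7}

Answer: UNREACHABLE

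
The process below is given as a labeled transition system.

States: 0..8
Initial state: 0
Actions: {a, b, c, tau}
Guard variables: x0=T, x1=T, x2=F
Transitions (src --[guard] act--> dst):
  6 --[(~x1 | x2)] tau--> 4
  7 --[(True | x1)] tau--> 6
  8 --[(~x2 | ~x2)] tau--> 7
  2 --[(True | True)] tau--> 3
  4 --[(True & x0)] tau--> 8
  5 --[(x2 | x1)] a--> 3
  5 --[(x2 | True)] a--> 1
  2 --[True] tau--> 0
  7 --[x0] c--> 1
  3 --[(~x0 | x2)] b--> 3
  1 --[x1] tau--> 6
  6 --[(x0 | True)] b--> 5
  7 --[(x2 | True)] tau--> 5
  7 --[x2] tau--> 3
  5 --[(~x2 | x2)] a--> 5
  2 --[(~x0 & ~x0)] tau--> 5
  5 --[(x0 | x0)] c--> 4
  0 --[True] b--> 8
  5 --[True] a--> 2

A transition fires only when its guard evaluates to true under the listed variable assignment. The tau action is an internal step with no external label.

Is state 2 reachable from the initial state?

15 transition(s) survive guard evaluation.
L0 = {0}
L1 = {8}  cumulative {0,8}
L2 = {7}  cumulative {0,7,8}
L3 = {1,5,6}  cumulative {0,1,5,6,7,8}
L4 = {2,3,4}  cumulative {0,1,2,3,4,5,6,7,8}
R = {0,1,2,3,4,5,6,7,8}
witness 2: b·tau·tau·a

Answer: REACHABLE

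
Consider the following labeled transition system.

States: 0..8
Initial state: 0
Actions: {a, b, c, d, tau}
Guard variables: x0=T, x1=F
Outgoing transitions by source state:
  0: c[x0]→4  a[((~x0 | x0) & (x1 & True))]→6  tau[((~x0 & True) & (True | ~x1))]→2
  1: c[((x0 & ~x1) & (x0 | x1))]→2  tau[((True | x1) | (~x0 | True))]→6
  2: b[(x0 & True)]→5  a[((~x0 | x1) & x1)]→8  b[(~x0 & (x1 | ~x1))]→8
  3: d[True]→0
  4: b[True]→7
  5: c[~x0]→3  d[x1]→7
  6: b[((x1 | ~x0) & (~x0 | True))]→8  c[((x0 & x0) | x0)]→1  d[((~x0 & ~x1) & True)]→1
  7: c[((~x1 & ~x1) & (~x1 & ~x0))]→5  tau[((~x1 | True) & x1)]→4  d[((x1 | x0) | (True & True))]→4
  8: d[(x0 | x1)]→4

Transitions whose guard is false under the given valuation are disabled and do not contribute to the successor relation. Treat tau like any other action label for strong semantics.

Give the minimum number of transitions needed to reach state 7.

Breadth-first toward 7:
  L0 = {0}
  L1 = {4}
  L2 = {7}
depth(7)=2, e.g. c·b

Answer: 2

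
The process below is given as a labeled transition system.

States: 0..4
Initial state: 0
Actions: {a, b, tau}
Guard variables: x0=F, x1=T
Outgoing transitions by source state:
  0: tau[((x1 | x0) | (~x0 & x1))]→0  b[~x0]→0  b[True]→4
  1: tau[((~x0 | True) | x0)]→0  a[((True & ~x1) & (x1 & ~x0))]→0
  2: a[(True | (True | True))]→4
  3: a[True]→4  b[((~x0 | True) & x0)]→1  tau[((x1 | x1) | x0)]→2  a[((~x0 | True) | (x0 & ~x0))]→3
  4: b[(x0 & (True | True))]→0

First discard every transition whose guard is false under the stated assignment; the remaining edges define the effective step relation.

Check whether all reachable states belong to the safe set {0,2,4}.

Answer: INVARIANT HOLDS

Trace:
Safe = {0,2,4}
Reachable = {0,4}
  0: ✓
  4: ✓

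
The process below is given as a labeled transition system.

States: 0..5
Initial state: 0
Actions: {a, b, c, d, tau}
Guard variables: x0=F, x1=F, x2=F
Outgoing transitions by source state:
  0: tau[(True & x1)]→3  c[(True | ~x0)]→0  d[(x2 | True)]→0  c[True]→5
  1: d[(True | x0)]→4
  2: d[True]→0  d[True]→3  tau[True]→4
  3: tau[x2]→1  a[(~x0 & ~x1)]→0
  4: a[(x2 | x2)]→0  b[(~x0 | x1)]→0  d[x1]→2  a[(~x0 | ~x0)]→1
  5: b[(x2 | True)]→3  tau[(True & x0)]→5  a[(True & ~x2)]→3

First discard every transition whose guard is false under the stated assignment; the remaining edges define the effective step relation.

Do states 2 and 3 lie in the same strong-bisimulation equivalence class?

Answer: NOT BISIMILAR

Analysis:
Bisimulation quotient by refinement:
  P[0] = {{0,1,2,3,4,5}}
  P[1] = {{0},{1},{2},{3},{4,5}}
  P[2] = {{0},{1},{2},{3},{4},{5}}
stable after 3 split(s): 6 block(s)
class of 2: {2}; class of 3: {3}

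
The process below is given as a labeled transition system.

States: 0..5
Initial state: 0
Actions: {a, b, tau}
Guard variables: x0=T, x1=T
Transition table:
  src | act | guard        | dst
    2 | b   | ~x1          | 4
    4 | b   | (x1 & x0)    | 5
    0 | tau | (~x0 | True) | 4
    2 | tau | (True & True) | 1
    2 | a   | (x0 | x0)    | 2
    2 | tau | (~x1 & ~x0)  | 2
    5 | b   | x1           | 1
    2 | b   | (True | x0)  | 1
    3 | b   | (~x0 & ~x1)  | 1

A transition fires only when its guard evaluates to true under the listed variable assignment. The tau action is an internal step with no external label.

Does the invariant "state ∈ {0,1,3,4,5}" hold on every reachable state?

Safe = {0,1,3,4,5}
R = {0,1,4,5}
  0: ✓
  1: ✓
  4: ✓
  5: ✓

Answer: INVARIANT HOLDS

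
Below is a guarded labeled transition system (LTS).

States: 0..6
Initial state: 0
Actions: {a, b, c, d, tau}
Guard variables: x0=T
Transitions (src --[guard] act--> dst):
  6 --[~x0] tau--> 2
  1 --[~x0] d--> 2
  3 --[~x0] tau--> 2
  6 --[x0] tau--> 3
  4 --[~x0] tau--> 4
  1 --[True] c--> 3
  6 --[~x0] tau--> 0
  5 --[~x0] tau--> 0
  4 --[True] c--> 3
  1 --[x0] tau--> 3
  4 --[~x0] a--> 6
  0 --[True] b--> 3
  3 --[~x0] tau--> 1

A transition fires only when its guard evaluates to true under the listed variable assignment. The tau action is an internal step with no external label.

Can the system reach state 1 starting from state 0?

Answer: UNREACHABLE

Working:
Guard filter leaves 5 enabled edge(s).
L0 = {0}
L1 = {3}  cumulative {0,3}
Reachable = {0,3}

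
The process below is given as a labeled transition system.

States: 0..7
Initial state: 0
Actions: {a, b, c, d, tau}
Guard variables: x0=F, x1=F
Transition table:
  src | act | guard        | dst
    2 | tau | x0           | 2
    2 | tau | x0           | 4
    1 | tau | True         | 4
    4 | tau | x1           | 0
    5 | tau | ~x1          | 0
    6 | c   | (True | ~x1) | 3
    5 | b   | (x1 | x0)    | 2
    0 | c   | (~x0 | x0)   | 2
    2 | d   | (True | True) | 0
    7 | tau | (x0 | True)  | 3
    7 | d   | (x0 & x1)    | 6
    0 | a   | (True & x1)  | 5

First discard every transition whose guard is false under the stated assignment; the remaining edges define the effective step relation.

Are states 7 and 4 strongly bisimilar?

Bisimulation quotient by refinement:
  π0 = {{0,1,2,3,4,5,6,7}}
  π1 = {{0,6},{1,5,7},{2},{3,4}}
  π2 = {{0},{1,7},{2},{3,4},{5},{6}}
6 equivalence class(es) (converged in 3)
[7]={1,7}  [4]={3,4}

Answer: NOT BISIMILAR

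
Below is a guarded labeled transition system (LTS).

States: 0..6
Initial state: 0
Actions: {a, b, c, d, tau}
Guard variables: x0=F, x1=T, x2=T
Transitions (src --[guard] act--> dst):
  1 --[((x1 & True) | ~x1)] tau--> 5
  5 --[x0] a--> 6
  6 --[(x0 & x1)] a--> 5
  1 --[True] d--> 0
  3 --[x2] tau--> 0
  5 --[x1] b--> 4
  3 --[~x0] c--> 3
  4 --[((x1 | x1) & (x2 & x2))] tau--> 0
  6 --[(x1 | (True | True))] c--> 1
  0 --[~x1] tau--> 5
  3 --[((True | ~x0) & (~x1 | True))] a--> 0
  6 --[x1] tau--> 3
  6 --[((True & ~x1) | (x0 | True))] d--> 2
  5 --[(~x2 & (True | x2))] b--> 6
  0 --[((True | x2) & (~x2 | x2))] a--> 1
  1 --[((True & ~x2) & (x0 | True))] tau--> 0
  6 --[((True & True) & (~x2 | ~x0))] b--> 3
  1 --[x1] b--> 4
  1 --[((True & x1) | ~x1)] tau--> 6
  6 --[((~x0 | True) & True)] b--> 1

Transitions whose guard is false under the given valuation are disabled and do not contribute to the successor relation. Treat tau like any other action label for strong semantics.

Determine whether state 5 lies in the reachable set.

Answer: REACHABLE

Trace:
Guard filter leaves 15 enabled edge(s).
Layer 0: {0}
Layer 1: {1}  cumulative {0,1}
Layer 2: {4,5,6}  cumulative {0,1,4,5,6}
Layer 3: {2,3}  cumulative {0,1,2,3,4,5,6}
Reach set: {0,1,2,3,4,5,6}
witness 5: a·tau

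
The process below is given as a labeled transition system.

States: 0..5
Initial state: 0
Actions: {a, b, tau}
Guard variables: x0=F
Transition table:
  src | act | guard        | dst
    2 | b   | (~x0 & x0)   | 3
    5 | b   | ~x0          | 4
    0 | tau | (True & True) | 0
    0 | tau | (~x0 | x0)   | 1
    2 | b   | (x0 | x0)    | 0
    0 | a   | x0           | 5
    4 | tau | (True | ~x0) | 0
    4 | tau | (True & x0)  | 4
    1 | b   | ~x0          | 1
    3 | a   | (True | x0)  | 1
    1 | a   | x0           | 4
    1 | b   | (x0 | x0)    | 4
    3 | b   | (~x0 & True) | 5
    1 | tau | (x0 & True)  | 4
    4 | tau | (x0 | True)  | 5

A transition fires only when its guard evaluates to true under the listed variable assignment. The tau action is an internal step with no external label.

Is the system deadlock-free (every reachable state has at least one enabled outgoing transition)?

Answer: DEADLOCK-FREE

Trace:
Reachable = {0,1}
  0: tau→0  tau→1  [deg 2]
  1: b→1  [deg 1]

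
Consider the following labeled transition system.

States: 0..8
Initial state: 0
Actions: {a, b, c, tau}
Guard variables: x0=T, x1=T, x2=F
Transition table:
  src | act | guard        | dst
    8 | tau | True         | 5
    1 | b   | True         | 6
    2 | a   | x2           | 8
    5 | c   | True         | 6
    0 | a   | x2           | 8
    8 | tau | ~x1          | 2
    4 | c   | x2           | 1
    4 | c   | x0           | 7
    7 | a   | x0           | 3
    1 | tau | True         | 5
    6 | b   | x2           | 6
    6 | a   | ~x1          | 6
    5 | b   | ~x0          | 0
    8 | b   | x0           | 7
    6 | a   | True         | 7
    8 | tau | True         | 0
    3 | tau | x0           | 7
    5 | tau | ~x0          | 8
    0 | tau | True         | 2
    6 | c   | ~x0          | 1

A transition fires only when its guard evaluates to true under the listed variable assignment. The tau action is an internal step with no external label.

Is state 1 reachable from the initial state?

After dropping false guards: 11 live edges.
L0 = {0}
L1 = {2}  total {0,2}
Reachable = {0,2}

Answer: UNREACHABLE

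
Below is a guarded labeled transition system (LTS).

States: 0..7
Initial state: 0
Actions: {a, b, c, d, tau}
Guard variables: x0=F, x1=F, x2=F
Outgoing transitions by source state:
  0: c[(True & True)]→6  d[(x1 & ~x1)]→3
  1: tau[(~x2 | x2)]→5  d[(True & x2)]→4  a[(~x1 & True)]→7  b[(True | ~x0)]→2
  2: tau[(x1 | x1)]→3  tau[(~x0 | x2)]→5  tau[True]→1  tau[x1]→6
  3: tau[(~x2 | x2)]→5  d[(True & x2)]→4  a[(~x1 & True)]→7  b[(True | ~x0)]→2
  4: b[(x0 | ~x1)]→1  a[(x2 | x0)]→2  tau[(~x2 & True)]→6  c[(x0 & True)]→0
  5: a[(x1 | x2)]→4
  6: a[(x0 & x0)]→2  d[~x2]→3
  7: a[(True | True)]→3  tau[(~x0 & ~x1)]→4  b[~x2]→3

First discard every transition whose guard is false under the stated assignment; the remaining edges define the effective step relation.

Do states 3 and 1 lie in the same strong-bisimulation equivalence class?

Bisimulation quotient by refinement:
  P[0] = {{0,1,2,3,4,5,6,7}}
  P[1] = {{0},{1,3,7},{2},{4},{5},{6}}
  P[2] = {{0},{1,3},{2},{4},{5},{6},{7}}
Fixed point at round 3; 7 class(es).
3∈{1,3}, 1∈{1,3}

Answer: BISIMILAR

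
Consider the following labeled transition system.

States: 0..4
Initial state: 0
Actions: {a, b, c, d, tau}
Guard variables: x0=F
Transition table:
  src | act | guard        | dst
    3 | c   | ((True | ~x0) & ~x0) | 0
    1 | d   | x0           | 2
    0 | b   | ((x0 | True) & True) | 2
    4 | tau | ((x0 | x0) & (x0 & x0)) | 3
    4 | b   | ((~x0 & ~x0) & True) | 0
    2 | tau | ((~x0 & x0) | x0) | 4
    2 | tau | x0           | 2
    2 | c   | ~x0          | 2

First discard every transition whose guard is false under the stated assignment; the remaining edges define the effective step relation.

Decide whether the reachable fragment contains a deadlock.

Answer: DEADLOCK-FREE

Trace:
Reachable = {0,2}
  0: b→2  [1 exit(s)]
  2: c→2  [1 exit(s)]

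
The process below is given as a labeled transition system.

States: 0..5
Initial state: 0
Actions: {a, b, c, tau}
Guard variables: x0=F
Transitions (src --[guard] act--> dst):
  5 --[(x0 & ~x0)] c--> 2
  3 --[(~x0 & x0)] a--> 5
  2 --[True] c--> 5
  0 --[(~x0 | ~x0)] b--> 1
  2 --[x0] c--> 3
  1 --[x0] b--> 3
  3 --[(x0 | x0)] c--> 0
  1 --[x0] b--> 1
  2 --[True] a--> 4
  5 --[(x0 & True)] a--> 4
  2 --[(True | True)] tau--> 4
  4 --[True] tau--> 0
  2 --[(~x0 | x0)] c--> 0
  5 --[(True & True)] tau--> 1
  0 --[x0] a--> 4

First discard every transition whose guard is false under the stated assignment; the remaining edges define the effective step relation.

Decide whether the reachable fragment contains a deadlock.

Answer: DEADLOCK at state 1

Working:
R = {0,1}
  0: b→1  [1 out]
  1: ∅  [deadlock]
witness 1: b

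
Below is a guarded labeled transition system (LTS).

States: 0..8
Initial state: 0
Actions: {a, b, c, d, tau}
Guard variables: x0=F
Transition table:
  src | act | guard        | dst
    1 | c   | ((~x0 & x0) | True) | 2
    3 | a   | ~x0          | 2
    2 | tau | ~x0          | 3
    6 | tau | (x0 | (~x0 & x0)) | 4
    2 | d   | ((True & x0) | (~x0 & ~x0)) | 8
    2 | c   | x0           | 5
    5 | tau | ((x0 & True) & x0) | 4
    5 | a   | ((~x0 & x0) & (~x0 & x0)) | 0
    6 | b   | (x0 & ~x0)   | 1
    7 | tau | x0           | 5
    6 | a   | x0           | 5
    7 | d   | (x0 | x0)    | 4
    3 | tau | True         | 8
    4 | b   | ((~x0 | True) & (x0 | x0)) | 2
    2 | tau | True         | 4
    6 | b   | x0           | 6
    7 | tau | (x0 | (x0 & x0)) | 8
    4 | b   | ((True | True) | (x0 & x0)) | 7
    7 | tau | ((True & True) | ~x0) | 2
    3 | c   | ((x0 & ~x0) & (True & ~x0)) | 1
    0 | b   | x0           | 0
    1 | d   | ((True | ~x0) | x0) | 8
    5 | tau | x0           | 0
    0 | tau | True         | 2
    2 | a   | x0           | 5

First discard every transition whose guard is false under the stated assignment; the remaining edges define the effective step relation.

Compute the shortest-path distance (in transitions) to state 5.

Answer: UNREACHABLE

Trace:
BFS to 5:
  Layer 0: {0}
  Layer 1: {2}
  Layer 2: {3,4,8}
  Layer 3: {7}
5 never appears.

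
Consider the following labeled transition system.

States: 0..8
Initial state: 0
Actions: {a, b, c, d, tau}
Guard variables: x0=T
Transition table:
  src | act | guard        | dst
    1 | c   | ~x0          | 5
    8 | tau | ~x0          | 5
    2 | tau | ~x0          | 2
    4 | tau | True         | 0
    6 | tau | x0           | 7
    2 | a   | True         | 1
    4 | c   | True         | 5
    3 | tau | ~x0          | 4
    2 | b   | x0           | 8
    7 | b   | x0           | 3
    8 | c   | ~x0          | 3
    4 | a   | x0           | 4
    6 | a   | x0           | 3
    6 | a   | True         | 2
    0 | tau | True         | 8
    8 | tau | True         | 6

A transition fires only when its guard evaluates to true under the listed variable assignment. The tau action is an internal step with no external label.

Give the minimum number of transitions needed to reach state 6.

Answer: 2

Trace:
Layered search for 6:
  L0 = {0}
  L1 = {8}
  L2 = {6}
depth(6)=2, e.g. tau·tau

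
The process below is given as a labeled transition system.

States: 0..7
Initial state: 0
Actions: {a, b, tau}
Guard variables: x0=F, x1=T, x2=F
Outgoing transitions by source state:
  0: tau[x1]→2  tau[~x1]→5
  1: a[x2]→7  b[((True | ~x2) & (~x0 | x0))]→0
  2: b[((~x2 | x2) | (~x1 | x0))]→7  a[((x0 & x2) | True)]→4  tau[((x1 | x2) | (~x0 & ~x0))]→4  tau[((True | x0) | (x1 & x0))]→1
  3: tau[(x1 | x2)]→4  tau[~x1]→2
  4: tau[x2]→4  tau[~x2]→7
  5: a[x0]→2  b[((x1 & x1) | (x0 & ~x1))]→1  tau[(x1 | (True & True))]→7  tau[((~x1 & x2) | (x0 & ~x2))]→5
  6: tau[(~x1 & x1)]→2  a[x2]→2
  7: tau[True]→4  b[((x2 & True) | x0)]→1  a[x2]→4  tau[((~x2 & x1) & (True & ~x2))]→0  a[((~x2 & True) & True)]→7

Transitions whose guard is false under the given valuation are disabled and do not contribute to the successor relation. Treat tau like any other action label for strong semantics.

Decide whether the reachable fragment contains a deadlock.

R = {0,1,2,4,7}
  0: tau→2  [1 out]
  1: b→0  [1 out]
  2: a→4  b→7  tau→1  tau→4  [4 out]
  4: tau→7  [1 out]
  7: a→7  tau→0  tau→4  [3 out]

Answer: DEADLOCK-FREE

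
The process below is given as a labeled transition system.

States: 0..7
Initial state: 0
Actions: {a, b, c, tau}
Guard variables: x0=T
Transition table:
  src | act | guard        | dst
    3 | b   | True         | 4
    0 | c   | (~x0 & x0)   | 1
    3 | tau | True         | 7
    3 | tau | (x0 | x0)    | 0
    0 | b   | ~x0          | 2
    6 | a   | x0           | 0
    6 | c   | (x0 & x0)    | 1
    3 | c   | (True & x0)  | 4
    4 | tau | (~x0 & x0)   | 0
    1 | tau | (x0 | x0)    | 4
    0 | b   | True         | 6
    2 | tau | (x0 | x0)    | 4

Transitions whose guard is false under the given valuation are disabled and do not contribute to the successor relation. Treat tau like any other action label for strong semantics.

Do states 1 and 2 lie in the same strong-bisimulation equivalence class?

Bisimulation quotient by refinement:
  π0 = {{0,1,2,3,4,5,6,7}}
  π1 = {{0},{1,2},{3},{4,5,7},{6}}
stable after 2 split(s): 5 block(s)
class of 1: {1,2}; class of 2: {1,2}

Answer: BISIMILAR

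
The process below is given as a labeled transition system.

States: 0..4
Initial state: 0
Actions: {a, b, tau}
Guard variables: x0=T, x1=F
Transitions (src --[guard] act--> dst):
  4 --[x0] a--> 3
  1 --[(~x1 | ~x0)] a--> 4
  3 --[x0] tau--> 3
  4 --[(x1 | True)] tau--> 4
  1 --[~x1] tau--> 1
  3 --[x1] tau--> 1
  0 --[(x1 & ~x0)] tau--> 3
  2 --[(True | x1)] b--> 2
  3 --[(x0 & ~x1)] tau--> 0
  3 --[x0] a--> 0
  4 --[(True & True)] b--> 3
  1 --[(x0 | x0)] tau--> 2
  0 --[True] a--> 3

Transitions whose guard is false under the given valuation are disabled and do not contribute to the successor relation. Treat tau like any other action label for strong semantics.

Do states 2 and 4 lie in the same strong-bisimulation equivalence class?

Answer: NOT BISIMILAR

Working:
Bisimulation quotient by refinement:
  π0 = {{0,1,2,3,4}}
  π1 = {{0},{1,3},{2},{4}}
  π2 = {{0},{1},{2},{3},{4}}
Fixed point at round 3; 5 class(es).
class of 2: {2}; class of 4: {4}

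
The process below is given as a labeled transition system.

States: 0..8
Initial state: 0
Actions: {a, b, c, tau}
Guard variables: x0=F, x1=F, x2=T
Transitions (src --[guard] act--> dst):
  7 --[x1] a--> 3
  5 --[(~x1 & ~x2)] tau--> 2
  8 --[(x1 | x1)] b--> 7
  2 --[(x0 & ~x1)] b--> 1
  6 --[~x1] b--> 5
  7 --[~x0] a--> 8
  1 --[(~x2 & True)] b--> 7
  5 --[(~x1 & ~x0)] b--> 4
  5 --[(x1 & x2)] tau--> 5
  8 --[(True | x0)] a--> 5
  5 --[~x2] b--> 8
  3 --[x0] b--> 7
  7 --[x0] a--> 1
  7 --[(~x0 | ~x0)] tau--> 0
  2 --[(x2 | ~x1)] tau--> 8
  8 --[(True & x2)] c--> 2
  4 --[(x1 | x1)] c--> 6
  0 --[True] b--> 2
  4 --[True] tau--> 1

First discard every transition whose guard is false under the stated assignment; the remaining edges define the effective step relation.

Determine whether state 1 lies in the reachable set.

After dropping false guards: 9 live edges.
depth 0: {0}
depth 1: {2}  cumulative {0,2}
depth 2: {8}  cumulative {0,2,8}
depth 3: {5}  cumulative {0,2,5,8}
depth 4: {4}  cumulative {0,2,4,5,8}
depth 5: {1}  cumulative {0,1,2,4,5,8}
Reach set: {0,1,2,4,5,8}
Path to 1: b·tau·a·b·tau

Answer: REACHABLE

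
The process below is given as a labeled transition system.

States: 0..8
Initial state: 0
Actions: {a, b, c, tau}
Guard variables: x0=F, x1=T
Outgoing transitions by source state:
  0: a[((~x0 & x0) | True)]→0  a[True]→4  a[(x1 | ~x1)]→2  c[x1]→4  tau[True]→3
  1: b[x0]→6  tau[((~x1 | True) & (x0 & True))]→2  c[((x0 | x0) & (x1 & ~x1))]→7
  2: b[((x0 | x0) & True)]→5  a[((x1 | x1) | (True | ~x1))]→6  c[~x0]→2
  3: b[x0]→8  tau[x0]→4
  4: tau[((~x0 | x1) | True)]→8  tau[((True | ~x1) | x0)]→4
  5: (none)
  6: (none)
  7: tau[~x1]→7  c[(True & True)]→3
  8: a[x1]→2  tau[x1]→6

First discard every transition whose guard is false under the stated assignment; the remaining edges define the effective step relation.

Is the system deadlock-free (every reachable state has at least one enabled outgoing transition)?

R = {0,2,3,4,6,8}
  0: a→0  a→2  a→4  c→4  tau→3  [5 exit(s)]
  2: a→6  c→2  [2 exit(s)]
  3: ∅  [deadlock]
  4: tau→4  tau→8  [2 exit(s)]
  6: ∅  [deadlock]
  8: a→2  tau→6  [2 exit(s)]
Path to 3: tau

Answer: DEADLOCK at state 3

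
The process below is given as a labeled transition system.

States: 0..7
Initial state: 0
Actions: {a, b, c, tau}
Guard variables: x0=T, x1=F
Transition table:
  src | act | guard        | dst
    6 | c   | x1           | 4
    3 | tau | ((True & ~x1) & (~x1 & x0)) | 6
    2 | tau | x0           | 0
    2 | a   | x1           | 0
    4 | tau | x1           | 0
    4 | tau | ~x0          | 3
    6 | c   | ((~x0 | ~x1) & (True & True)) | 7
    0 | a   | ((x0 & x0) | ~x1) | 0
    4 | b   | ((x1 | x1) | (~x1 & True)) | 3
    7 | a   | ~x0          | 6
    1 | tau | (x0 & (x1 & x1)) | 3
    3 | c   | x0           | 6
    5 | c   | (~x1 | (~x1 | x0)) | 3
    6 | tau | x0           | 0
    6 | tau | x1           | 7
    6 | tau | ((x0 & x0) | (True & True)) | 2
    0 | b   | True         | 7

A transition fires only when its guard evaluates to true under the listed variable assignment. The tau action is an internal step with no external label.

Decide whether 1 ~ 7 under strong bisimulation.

Compute ~ classes (split until stable):
  round 0: {{0,1,2,3,4,5,6,7}}
  round 1: {{0},{1,7},{2},{3,6},{4},{5}}
  round 2: {{0},{1,7},{2},{3},{4},{5},{6}}
stable after 3 split(s): 7 block(s)
1∈{1,7}, 7∈{1,7}

Answer: BISIMILAR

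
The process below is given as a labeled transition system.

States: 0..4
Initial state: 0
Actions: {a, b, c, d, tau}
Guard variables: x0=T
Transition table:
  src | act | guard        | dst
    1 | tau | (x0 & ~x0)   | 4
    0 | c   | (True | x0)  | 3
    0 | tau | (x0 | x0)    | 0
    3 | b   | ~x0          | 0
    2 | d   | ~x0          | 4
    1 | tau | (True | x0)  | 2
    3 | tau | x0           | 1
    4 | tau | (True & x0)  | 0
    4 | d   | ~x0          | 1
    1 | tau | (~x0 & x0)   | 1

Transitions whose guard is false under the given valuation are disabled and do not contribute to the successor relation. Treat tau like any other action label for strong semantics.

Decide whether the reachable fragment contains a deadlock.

Reach set: {0,1,2,3}
  0: c→3  tau→0  [2 exit(s)]
  1: tau→2  [1 exit(s)]
  2: ∅  [no exit]
  3: tau→1  [1 exit(s)]
Path to 2: c·tau·tau

Answer: DEADLOCK at state 2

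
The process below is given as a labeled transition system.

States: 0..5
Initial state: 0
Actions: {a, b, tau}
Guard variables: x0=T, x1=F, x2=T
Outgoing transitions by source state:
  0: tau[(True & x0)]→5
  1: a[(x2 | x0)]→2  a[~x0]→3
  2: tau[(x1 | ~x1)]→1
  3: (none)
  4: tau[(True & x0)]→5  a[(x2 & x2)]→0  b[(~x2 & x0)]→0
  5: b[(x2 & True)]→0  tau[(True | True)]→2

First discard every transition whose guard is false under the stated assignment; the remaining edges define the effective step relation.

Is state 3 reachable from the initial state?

Answer: UNREACHABLE

Trace:
Guard filter leaves 7 enabled edge(s).
depth 0: {0}
depth 1: {5}  now seen {0,5}
depth 2: {2}  now seen {0,2,5}
depth 3: {1}  now seen {0,1,2,5}
Reachable = {0,1,2,5}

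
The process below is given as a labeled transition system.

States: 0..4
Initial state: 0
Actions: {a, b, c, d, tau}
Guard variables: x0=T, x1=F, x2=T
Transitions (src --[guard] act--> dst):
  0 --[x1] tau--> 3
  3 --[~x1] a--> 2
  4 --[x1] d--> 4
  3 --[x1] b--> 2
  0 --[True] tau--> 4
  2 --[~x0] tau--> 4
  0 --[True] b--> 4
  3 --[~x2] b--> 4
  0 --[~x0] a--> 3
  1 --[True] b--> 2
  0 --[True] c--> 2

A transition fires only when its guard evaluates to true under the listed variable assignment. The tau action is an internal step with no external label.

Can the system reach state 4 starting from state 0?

Answer: REACHABLE

Trace:
Guard filter leaves 5 enabled edge(s).
Layer 0: {0}
Layer 1: {2,4}  cumulative {0,2,4}
R = {0,2,4}
Path to 4: tau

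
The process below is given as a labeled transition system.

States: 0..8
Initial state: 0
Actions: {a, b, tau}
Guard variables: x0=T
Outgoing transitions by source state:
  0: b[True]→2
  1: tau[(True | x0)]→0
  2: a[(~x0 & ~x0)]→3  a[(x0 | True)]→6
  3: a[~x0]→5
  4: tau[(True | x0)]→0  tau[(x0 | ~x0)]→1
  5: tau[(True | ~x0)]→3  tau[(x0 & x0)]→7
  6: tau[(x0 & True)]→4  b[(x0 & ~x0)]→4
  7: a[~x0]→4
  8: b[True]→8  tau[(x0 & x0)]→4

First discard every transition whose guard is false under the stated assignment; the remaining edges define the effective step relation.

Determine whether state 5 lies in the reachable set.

After dropping false guards: 10 live edges.
L0 = {0}
L1 = {2}  total {0,2}
L2 = {6}  total {0,2,6}
L3 = {4}  total {0,2,4,6}
L4 = {1}  total {0,1,2,4,6}
R = {0,1,2,4,6}

Answer: UNREACHABLE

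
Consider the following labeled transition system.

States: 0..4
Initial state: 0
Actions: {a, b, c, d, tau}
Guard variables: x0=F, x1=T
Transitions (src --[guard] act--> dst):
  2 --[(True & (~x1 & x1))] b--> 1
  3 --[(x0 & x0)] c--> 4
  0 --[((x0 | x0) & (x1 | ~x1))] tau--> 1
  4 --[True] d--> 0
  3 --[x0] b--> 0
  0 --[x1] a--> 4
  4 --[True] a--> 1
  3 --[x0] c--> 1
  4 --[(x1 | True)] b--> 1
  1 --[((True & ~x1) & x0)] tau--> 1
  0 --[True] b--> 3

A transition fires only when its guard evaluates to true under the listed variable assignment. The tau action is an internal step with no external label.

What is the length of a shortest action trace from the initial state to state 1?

Layered search for 1:
  depth 0: {0}
  depth 1: {3,4}
  depth 2: {1}
first hit 1 at d=2 via a·a

Answer: 2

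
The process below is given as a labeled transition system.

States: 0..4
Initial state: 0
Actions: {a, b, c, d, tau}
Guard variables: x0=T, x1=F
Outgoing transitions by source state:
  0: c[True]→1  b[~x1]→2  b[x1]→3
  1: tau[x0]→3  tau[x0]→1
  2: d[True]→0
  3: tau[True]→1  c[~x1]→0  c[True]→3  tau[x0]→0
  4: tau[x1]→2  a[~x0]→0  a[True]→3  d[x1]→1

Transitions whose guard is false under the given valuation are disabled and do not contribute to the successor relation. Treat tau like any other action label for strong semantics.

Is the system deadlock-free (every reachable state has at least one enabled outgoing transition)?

Answer: DEADLOCK-FREE

Analysis:
Reach set: {0,1,2,3}
  0: b→2  c→1  [deg 2]
  1: tau→1  tau→3  [deg 2]
  2: d→0  [deg 1]
  3: c→0  c→3  tau→0  tau→1  [deg 4]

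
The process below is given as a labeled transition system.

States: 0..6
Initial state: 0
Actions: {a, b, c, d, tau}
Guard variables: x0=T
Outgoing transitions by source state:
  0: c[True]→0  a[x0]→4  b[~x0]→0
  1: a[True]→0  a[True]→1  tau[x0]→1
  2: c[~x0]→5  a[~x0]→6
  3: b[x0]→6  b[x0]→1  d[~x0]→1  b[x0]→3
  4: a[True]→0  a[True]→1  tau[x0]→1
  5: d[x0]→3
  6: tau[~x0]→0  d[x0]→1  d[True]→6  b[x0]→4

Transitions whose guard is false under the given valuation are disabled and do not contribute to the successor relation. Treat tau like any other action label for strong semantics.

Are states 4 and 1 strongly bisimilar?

Answer: BISIMILAR

Trace:
Compute ~ classes (split until stable):
  π0 = {{0,1,2,3,4,5,6}}
  π1 = {{0},{1,4},{2},{3},{5},{6}}
6 equivalence class(es) (converged in 2)
[4]={1,4}  [1]={1,4}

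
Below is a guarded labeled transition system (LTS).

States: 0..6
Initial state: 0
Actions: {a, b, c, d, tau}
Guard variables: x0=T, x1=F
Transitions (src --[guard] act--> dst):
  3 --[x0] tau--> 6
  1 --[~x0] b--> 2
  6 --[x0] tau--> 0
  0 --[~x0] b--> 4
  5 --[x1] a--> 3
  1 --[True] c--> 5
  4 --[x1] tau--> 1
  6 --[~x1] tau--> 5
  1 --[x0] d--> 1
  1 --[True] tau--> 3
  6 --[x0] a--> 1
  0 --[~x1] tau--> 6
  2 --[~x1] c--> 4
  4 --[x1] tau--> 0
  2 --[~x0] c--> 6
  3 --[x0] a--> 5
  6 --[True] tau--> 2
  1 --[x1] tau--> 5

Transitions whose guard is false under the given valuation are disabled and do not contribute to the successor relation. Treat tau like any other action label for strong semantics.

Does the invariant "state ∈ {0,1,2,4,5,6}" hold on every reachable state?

Inv-set: {0,1,2,4,5,6}
Reach set: {0,1,2,3,4,5,6}
  0: ok
  1: ok
  2: ok
  3: ✗ unsafe
  4: ok
  5: ok
  6: ok
witness against invariant: tau·a·tau → 3

Answer: INVARIANT VIOLATED at state 3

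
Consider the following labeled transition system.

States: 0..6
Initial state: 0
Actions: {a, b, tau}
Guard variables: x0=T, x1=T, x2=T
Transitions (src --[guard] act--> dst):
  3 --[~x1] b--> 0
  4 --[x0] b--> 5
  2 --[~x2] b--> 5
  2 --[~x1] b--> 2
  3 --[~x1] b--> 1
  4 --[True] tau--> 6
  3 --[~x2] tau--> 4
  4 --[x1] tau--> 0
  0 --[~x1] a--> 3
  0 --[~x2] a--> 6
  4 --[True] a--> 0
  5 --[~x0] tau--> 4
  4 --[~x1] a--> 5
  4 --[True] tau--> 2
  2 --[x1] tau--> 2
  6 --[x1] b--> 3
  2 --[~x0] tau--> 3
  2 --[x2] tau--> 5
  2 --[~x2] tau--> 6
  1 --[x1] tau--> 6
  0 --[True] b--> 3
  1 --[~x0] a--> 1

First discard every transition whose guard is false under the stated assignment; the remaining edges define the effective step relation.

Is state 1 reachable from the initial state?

Answer: UNREACHABLE

Analysis:
After dropping false guards: 10 live edges.
L0 = {0}
L1 = {3}  now seen {0,3}
Reachable = {0,3}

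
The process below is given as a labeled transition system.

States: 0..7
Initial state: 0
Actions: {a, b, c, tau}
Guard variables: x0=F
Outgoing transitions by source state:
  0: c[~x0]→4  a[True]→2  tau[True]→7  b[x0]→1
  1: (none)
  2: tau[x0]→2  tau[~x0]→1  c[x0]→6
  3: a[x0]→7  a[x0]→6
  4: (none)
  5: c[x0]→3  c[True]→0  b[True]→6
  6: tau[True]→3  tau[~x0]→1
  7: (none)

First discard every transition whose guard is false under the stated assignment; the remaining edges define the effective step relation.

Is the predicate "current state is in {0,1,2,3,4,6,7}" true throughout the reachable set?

Answer: INVARIANT HOLDS

Trace:
Allowed set {0,1,2,3,4,6,7}
Reach set: {0,1,2,4,7}
  0: ✓
  1: ✓
  2: ✓
  4: ✓
  7: ✓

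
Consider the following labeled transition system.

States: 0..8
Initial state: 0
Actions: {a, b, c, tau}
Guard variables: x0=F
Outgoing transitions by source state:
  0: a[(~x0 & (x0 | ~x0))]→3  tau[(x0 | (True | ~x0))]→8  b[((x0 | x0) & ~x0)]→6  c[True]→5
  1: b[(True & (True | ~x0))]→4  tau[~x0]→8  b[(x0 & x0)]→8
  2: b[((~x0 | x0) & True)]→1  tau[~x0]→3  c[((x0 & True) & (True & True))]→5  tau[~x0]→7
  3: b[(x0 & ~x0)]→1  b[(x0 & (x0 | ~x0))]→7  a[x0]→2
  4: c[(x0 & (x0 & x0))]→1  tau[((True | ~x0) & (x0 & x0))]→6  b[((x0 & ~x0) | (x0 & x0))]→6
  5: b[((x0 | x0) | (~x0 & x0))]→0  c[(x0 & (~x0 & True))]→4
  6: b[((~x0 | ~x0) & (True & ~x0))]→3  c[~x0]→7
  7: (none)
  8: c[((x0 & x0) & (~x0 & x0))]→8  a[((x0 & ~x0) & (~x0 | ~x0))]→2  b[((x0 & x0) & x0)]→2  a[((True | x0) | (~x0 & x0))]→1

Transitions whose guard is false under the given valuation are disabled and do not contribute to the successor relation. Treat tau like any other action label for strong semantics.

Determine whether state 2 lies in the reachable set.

After dropping false guards: 11 live edges.
Layer 0: {0}
Layer 1: {3,5,8}  now seen {0,3,5,8}
Layer 2: {1}  now seen {0,1,3,5,8}
Layer 3: {4}  now seen {0,1,3,4,5,8}
Reach set: {0,1,3,4,5,8}

Answer: UNREACHABLE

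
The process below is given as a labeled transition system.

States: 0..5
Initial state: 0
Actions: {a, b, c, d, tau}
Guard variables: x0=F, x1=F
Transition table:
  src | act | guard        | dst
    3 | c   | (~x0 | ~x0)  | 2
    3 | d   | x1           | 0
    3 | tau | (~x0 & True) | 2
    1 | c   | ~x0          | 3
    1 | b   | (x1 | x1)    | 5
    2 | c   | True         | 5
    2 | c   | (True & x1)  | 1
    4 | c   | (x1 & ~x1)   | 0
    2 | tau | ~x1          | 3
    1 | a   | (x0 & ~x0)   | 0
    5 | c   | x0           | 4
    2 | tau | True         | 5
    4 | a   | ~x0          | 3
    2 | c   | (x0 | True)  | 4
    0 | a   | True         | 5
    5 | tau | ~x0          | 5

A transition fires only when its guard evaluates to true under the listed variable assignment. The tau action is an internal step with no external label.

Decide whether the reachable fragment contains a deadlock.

Answer: DEADLOCK-FREE

Trace:
R = {0,5}
  0: a→5  [1 out]
  5: tau→5  [1 out]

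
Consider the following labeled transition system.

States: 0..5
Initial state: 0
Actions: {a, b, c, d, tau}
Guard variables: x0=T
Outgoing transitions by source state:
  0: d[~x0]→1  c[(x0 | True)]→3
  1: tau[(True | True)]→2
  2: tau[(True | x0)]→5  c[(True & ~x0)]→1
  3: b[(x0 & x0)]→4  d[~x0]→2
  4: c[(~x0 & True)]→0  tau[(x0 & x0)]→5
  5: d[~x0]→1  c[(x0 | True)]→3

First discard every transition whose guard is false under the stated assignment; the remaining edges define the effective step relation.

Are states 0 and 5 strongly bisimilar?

Bisimulation quotient by refinement:
  π0 = {{0,1,2,3,4,5}}
  π1 = {{0,5},{1,2,4},{3}}
  π2 = {{0,5},{1},{2,4},{3}}
4 equivalence class(es) (converged in 3)
0∈{0,5}, 5∈{0,5}

Answer: BISIMILAR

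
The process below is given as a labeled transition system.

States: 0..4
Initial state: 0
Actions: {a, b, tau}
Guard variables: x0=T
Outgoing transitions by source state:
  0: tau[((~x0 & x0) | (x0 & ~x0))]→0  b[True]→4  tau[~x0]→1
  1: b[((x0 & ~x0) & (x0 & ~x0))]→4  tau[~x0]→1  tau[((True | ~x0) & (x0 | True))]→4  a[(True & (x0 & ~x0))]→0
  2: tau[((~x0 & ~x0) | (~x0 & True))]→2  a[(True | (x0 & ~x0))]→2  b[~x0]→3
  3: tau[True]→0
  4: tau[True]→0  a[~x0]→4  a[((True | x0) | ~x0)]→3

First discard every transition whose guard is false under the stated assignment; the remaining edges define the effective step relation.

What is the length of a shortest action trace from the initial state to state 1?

Answer: UNREACHABLE

Analysis:
Layered search for 1:
  depth 0: {0}
  depth 1: {4}
  depth 2: {3}
1 never appears.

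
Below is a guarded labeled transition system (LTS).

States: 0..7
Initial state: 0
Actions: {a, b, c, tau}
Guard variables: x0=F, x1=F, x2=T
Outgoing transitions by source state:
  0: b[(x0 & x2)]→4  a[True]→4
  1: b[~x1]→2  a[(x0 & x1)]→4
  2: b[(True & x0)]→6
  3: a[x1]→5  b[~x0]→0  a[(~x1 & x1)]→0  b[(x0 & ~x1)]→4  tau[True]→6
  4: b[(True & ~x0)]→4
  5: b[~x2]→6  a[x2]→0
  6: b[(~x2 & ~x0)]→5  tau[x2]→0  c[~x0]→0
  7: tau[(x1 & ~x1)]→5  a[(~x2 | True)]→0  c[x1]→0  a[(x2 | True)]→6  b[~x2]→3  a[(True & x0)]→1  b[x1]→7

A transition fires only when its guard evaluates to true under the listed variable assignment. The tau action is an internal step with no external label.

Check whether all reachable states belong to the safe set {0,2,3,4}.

Answer: INVARIANT HOLDS

Trace:
Inv-set: {0,2,3,4}
R = {0,4}
  0: ok
  4: ok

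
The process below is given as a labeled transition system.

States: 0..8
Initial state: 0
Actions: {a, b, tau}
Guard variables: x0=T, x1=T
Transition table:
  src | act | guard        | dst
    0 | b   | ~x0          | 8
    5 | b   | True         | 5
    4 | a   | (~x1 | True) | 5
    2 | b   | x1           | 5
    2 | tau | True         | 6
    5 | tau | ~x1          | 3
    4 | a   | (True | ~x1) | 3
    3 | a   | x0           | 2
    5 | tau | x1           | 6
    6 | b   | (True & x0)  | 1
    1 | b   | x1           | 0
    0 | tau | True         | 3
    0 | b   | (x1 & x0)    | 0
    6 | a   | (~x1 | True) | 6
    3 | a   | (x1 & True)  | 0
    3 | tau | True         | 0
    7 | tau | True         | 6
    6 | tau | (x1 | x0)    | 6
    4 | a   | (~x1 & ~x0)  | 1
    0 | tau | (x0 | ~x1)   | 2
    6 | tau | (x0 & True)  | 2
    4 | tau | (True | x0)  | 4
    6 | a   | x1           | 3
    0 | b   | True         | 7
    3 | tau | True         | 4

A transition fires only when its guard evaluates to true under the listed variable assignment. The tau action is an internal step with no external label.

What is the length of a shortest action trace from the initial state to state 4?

Answer: 2

Trace:
BFS to 4:
  L0 = {0}
  L1 = {2,3,7}
  L2 = {4,5,6}
first hit 4 at d=2 via tau·tau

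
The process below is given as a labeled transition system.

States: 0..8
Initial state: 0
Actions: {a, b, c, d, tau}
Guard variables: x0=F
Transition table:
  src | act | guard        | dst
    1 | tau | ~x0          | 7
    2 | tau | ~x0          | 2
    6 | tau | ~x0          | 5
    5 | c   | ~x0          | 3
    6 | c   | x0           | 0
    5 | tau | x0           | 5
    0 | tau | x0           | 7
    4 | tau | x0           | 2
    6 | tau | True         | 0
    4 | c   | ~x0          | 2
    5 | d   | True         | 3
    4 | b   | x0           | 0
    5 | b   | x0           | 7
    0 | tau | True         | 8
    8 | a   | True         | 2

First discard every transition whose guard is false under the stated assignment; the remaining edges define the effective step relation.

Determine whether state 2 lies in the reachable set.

Answer: REACHABLE

Analysis:
9 transition(s) survive guard evaluation.
Layer 0: {0}
Layer 1: {8}  cumulative {0,8}
Layer 2: {2}  cumulative {0,2,8}
Reachable = {0,2,8}
trace reaching 2: tau·a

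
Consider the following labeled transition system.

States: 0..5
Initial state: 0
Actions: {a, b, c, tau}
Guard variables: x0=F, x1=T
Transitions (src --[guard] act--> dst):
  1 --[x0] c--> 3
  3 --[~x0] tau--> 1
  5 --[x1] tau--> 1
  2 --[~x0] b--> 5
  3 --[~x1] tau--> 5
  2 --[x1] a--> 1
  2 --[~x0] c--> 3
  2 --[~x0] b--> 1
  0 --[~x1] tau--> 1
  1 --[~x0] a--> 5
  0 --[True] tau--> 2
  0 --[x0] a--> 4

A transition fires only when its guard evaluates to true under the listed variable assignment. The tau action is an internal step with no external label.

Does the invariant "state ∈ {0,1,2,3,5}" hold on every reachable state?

Answer: INVARIANT HOLDS

Working:
Allowed set {0,1,2,3,5}
Reachable = {0,1,2,3,5}
  0: ok
  1: ok
  2: ok
  3: ok
  5: ok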